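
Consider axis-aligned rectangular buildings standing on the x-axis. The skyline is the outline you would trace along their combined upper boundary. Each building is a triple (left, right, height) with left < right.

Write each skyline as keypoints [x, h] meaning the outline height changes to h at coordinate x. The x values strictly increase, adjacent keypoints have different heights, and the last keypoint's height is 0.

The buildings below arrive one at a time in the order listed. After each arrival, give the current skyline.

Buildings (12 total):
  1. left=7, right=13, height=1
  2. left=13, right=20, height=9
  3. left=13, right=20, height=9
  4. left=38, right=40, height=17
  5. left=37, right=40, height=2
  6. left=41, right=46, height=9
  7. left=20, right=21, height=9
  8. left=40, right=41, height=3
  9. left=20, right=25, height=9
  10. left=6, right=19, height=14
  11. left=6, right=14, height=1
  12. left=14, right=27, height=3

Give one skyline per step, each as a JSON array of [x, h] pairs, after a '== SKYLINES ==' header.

== SKYLINES ==
[[7,1],[13,0]]
[[7,1],[13,9],[20,0]]
[[7,1],[13,9],[20,0]]
[[7,1],[13,9],[20,0],[38,17],[40,0]]
[[7,1],[13,9],[20,0],[37,2],[38,17],[40,0]]
[[7,1],[13,9],[20,0],[37,2],[38,17],[40,0],[41,9],[46,0]]
[[7,1],[13,9],[21,0],[37,2],[38,17],[40,0],[41,9],[46,0]]
[[7,1],[13,9],[21,0],[37,2],[38,17],[40,3],[41,9],[46,0]]
[[7,1],[13,9],[25,0],[37,2],[38,17],[40,3],[41,9],[46,0]]
[[6,14],[19,9],[25,0],[37,2],[38,17],[40,3],[41,9],[46,0]]
[[6,14],[19,9],[25,0],[37,2],[38,17],[40,3],[41,9],[46,0]]
[[6,14],[19,9],[25,3],[27,0],[37,2],[38,17],[40,3],[41,9],[46,0]]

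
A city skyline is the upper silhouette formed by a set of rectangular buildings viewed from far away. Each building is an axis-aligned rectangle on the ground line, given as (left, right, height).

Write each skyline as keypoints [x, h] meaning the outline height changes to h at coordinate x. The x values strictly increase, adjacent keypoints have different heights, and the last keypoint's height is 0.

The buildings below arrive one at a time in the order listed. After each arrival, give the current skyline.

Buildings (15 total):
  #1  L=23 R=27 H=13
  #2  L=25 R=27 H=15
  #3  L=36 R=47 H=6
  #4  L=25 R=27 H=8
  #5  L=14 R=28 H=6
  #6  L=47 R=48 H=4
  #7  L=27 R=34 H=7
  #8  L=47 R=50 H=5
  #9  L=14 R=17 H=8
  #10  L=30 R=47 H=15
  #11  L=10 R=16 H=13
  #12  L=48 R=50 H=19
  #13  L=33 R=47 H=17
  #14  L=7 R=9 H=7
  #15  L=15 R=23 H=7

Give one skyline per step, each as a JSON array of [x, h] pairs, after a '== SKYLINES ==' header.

== SKYLINES ==
[[23,13],[27,0]]
[[23,13],[25,15],[27,0]]
[[23,13],[25,15],[27,0],[36,6],[47,0]]
[[23,13],[25,15],[27,0],[36,6],[47,0]]
[[14,6],[23,13],[25,15],[27,6],[28,0],[36,6],[47,0]]
[[14,6],[23,13],[25,15],[27,6],[28,0],[36,6],[47,4],[48,0]]
[[14,6],[23,13],[25,15],[27,7],[34,0],[36,6],[47,4],[48,0]]
[[14,6],[23,13],[25,15],[27,7],[34,0],[36,6],[47,5],[50,0]]
[[14,8],[17,6],[23,13],[25,15],[27,7],[34,0],[36,6],[47,5],[50,0]]
[[14,8],[17,6],[23,13],[25,15],[27,7],[30,15],[47,5],[50,0]]
[[10,13],[16,8],[17,6],[23,13],[25,15],[27,7],[30,15],[47,5],[50,0]]
[[10,13],[16,8],[17,6],[23,13],[25,15],[27,7],[30,15],[47,5],[48,19],[50,0]]
[[10,13],[16,8],[17,6],[23,13],[25,15],[27,7],[30,15],[33,17],[47,5],[48,19],[50,0]]
[[7,7],[9,0],[10,13],[16,8],[17,6],[23,13],[25,15],[27,7],[30,15],[33,17],[47,5],[48,19],[50,0]]
[[7,7],[9,0],[10,13],[16,8],[17,7],[23,13],[25,15],[27,7],[30,15],[33,17],[47,5],[48,19],[50,0]]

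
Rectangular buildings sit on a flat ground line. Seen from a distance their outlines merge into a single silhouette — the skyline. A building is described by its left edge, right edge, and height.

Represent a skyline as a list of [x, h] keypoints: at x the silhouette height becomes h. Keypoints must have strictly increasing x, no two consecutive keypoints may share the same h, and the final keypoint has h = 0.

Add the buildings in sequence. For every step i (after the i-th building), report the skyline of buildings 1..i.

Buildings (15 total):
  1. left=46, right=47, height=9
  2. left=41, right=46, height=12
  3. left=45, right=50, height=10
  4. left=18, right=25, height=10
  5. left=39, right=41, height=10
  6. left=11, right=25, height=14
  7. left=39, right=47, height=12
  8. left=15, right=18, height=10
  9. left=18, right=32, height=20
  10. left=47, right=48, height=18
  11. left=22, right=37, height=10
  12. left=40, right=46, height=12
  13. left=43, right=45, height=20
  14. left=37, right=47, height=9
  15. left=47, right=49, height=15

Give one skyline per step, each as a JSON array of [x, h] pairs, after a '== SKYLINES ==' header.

== SKYLINES ==
[[46,9],[47,0]]
[[41,12],[46,9],[47,0]]
[[41,12],[46,10],[50,0]]
[[18,10],[25,0],[41,12],[46,10],[50,0]]
[[18,10],[25,0],[39,10],[41,12],[46,10],[50,0]]
[[11,14],[25,0],[39,10],[41,12],[46,10],[50,0]]
[[11,14],[25,0],[39,12],[47,10],[50,0]]
[[11,14],[25,0],[39,12],[47,10],[50,0]]
[[11,14],[18,20],[32,0],[39,12],[47,10],[50,0]]
[[11,14],[18,20],[32,0],[39,12],[47,18],[48,10],[50,0]]
[[11,14],[18,20],[32,10],[37,0],[39,12],[47,18],[48,10],[50,0]]
[[11,14],[18,20],[32,10],[37,0],[39,12],[47,18],[48,10],[50,0]]
[[11,14],[18,20],[32,10],[37,0],[39,12],[43,20],[45,12],[47,18],[48,10],[50,0]]
[[11,14],[18,20],[32,10],[37,9],[39,12],[43,20],[45,12],[47,18],[48,10],[50,0]]
[[11,14],[18,20],[32,10],[37,9],[39,12],[43,20],[45,12],[47,18],[48,15],[49,10],[50,0]]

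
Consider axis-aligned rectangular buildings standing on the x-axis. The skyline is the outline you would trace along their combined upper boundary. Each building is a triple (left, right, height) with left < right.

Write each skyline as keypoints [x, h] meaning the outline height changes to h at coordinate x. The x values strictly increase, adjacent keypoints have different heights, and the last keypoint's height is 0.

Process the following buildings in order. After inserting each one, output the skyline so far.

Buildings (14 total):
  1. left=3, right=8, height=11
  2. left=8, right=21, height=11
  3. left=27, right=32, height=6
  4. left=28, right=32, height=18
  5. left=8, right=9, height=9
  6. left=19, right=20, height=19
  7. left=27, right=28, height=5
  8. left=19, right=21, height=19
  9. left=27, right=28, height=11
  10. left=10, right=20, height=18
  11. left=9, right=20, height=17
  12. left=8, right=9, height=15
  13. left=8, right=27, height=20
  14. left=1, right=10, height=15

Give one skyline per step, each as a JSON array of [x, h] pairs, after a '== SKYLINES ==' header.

== SKYLINES ==
[[3,11],[8,0]]
[[3,11],[21,0]]
[[3,11],[21,0],[27,6],[32,0]]
[[3,11],[21,0],[27,6],[28,18],[32,0]]
[[3,11],[21,0],[27,6],[28,18],[32,0]]
[[3,11],[19,19],[20,11],[21,0],[27,6],[28,18],[32,0]]
[[3,11],[19,19],[20,11],[21,0],[27,6],[28,18],[32,0]]
[[3,11],[19,19],[21,0],[27,6],[28,18],[32,0]]
[[3,11],[19,19],[21,0],[27,11],[28,18],[32,0]]
[[3,11],[10,18],[19,19],[21,0],[27,11],[28,18],[32,0]]
[[3,11],[9,17],[10,18],[19,19],[21,0],[27,11],[28,18],[32,0]]
[[3,11],[8,15],[9,17],[10,18],[19,19],[21,0],[27,11],[28,18],[32,0]]
[[3,11],[8,20],[27,11],[28,18],[32,0]]
[[1,15],[8,20],[27,11],[28,18],[32,0]]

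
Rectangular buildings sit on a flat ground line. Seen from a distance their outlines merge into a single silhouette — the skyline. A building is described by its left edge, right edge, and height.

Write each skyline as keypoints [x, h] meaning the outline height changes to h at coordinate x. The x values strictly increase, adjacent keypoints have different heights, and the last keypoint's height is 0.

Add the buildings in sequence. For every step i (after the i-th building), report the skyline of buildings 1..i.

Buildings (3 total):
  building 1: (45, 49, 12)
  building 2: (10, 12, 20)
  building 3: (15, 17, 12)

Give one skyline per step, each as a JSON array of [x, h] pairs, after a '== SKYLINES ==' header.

== SKYLINES ==
[[45,12],[49,0]]
[[10,20],[12,0],[45,12],[49,0]]
[[10,20],[12,0],[15,12],[17,0],[45,12],[49,0]]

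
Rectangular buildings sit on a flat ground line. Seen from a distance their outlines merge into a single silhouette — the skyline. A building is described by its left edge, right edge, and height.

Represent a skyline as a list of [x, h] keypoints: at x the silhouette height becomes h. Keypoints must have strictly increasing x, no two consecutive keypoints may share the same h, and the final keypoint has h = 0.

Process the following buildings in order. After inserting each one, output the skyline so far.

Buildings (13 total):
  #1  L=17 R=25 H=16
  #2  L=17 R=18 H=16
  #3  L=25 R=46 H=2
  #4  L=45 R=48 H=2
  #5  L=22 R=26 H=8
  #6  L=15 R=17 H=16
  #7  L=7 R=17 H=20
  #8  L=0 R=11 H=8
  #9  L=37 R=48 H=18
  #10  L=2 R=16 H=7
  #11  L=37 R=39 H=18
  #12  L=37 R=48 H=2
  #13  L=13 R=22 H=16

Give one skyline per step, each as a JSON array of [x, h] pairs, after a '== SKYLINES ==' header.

== SKYLINES ==
[[17,16],[25,0]]
[[17,16],[25,0]]
[[17,16],[25,2],[46,0]]
[[17,16],[25,2],[48,0]]
[[17,16],[25,8],[26,2],[48,0]]
[[15,16],[25,8],[26,2],[48,0]]
[[7,20],[17,16],[25,8],[26,2],[48,0]]
[[0,8],[7,20],[17,16],[25,8],[26,2],[48,0]]
[[0,8],[7,20],[17,16],[25,8],[26,2],[37,18],[48,0]]
[[0,8],[7,20],[17,16],[25,8],[26,2],[37,18],[48,0]]
[[0,8],[7,20],[17,16],[25,8],[26,2],[37,18],[48,0]]
[[0,8],[7,20],[17,16],[25,8],[26,2],[37,18],[48,0]]
[[0,8],[7,20],[17,16],[25,8],[26,2],[37,18],[48,0]]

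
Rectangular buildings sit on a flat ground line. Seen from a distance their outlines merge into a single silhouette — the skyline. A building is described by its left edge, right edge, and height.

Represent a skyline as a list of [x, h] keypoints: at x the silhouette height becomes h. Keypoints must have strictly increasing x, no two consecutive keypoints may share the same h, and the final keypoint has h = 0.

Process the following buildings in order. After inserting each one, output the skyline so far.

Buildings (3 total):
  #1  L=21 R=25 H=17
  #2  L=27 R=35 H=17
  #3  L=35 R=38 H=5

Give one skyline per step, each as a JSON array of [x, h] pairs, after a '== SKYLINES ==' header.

== SKYLINES ==
[[21,17],[25,0]]
[[21,17],[25,0],[27,17],[35,0]]
[[21,17],[25,0],[27,17],[35,5],[38,0]]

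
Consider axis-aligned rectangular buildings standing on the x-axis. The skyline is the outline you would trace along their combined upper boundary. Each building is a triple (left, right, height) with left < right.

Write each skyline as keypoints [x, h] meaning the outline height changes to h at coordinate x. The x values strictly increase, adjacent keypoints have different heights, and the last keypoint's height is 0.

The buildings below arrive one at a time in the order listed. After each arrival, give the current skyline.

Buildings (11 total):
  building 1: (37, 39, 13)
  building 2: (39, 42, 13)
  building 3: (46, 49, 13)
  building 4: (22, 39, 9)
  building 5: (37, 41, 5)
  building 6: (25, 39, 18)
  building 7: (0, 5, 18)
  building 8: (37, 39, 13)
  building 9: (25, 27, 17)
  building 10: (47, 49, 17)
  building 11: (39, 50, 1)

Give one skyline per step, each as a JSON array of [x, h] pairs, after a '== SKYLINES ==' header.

== SKYLINES ==
[[37,13],[39,0]]
[[37,13],[42,0]]
[[37,13],[42,0],[46,13],[49,0]]
[[22,9],[37,13],[42,0],[46,13],[49,0]]
[[22,9],[37,13],[42,0],[46,13],[49,0]]
[[22,9],[25,18],[39,13],[42,0],[46,13],[49,0]]
[[0,18],[5,0],[22,9],[25,18],[39,13],[42,0],[46,13],[49,0]]
[[0,18],[5,0],[22,9],[25,18],[39,13],[42,0],[46,13],[49,0]]
[[0,18],[5,0],[22,9],[25,18],[39,13],[42,0],[46,13],[49,0]]
[[0,18],[5,0],[22,9],[25,18],[39,13],[42,0],[46,13],[47,17],[49,0]]
[[0,18],[5,0],[22,9],[25,18],[39,13],[42,1],[46,13],[47,17],[49,1],[50,0]]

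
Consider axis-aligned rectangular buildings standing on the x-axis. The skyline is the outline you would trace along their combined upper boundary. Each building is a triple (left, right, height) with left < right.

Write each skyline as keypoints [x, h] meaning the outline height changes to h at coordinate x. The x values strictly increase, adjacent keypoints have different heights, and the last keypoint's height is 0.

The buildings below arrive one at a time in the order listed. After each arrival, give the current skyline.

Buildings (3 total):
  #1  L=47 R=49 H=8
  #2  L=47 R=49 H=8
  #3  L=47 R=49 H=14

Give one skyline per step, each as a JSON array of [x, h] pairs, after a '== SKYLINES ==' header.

== SKYLINES ==
[[47,8],[49,0]]
[[47,8],[49,0]]
[[47,14],[49,0]]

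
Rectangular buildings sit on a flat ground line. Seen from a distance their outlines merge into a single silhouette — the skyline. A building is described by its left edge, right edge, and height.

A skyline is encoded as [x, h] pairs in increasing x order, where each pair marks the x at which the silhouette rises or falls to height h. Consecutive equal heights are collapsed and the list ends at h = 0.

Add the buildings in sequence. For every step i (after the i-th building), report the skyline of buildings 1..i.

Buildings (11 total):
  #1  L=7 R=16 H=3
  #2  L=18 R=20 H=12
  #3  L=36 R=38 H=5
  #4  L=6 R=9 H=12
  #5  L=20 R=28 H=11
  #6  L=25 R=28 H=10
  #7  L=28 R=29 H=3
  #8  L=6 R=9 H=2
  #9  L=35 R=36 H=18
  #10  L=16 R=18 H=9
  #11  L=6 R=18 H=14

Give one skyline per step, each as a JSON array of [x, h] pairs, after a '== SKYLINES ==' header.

== SKYLINES ==
[[7,3],[16,0]]
[[7,3],[16,0],[18,12],[20,0]]
[[7,3],[16,0],[18,12],[20,0],[36,5],[38,0]]
[[6,12],[9,3],[16,0],[18,12],[20,0],[36,5],[38,0]]
[[6,12],[9,3],[16,0],[18,12],[20,11],[28,0],[36,5],[38,0]]
[[6,12],[9,3],[16,0],[18,12],[20,11],[28,0],[36,5],[38,0]]
[[6,12],[9,3],[16,0],[18,12],[20,11],[28,3],[29,0],[36,5],[38,0]]
[[6,12],[9,3],[16,0],[18,12],[20,11],[28,3],[29,0],[36,5],[38,0]]
[[6,12],[9,3],[16,0],[18,12],[20,11],[28,3],[29,0],[35,18],[36,5],[38,0]]
[[6,12],[9,3],[16,9],[18,12],[20,11],[28,3],[29,0],[35,18],[36,5],[38,0]]
[[6,14],[18,12],[20,11],[28,3],[29,0],[35,18],[36,5],[38,0]]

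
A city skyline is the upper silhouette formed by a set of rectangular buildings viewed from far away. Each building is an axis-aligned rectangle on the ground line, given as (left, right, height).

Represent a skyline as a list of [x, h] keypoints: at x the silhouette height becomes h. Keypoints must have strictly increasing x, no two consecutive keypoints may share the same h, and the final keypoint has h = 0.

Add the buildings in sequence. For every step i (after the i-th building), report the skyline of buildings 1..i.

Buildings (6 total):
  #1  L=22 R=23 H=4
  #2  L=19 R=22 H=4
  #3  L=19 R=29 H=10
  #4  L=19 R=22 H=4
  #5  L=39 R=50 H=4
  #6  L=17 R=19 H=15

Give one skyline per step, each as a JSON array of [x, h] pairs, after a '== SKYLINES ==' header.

== SKYLINES ==
[[22,4],[23,0]]
[[19,4],[23,0]]
[[19,10],[29,0]]
[[19,10],[29,0]]
[[19,10],[29,0],[39,4],[50,0]]
[[17,15],[19,10],[29,0],[39,4],[50,0]]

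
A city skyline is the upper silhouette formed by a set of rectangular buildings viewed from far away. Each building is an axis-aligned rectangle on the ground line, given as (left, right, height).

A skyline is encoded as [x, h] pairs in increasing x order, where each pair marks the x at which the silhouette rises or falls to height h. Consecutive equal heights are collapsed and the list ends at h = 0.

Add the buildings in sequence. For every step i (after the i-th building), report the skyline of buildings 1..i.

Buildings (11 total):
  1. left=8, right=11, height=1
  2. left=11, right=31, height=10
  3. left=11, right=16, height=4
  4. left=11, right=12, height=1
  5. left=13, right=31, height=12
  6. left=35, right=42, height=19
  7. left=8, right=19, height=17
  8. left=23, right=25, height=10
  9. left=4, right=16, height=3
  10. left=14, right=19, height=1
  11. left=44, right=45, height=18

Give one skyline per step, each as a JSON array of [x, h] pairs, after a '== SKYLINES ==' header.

== SKYLINES ==
[[8,1],[11,0]]
[[8,1],[11,10],[31,0]]
[[8,1],[11,10],[31,0]]
[[8,1],[11,10],[31,0]]
[[8,1],[11,10],[13,12],[31,0]]
[[8,1],[11,10],[13,12],[31,0],[35,19],[42,0]]
[[8,17],[19,12],[31,0],[35,19],[42,0]]
[[8,17],[19,12],[31,0],[35,19],[42,0]]
[[4,3],[8,17],[19,12],[31,0],[35,19],[42,0]]
[[4,3],[8,17],[19,12],[31,0],[35,19],[42,0]]
[[4,3],[8,17],[19,12],[31,0],[35,19],[42,0],[44,18],[45,0]]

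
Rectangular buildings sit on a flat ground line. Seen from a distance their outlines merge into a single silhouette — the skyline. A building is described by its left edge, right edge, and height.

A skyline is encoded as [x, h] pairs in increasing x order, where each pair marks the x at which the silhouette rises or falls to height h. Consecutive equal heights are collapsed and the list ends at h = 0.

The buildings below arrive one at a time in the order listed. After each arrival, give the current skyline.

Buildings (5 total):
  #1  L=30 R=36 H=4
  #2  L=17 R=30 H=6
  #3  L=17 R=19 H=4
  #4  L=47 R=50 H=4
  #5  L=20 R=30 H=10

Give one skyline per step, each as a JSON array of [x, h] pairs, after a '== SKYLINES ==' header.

== SKYLINES ==
[[30,4],[36,0]]
[[17,6],[30,4],[36,0]]
[[17,6],[30,4],[36,0]]
[[17,6],[30,4],[36,0],[47,4],[50,0]]
[[17,6],[20,10],[30,4],[36,0],[47,4],[50,0]]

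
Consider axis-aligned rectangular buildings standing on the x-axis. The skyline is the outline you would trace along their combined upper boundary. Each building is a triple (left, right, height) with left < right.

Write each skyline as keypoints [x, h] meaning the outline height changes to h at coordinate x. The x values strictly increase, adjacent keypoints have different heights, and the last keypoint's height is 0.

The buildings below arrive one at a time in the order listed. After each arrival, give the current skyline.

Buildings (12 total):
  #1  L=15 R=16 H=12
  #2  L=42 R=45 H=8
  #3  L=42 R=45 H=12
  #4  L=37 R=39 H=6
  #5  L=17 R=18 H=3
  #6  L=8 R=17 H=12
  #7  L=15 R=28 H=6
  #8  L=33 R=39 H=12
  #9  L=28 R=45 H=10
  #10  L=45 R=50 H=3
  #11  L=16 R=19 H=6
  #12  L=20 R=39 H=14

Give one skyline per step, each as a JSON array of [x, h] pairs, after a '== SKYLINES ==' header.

== SKYLINES ==
[[15,12],[16,0]]
[[15,12],[16,0],[42,8],[45,0]]
[[15,12],[16,0],[42,12],[45,0]]
[[15,12],[16,0],[37,6],[39,0],[42,12],[45,0]]
[[15,12],[16,0],[17,3],[18,0],[37,6],[39,0],[42,12],[45,0]]
[[8,12],[17,3],[18,0],[37,6],[39,0],[42,12],[45,0]]
[[8,12],[17,6],[28,0],[37,6],[39,0],[42,12],[45,0]]
[[8,12],[17,6],[28,0],[33,12],[39,0],[42,12],[45,0]]
[[8,12],[17,6],[28,10],[33,12],[39,10],[42,12],[45,0]]
[[8,12],[17,6],[28,10],[33,12],[39,10],[42,12],[45,3],[50,0]]
[[8,12],[17,6],[28,10],[33,12],[39,10],[42,12],[45,3],[50,0]]
[[8,12],[17,6],[20,14],[39,10],[42,12],[45,3],[50,0]]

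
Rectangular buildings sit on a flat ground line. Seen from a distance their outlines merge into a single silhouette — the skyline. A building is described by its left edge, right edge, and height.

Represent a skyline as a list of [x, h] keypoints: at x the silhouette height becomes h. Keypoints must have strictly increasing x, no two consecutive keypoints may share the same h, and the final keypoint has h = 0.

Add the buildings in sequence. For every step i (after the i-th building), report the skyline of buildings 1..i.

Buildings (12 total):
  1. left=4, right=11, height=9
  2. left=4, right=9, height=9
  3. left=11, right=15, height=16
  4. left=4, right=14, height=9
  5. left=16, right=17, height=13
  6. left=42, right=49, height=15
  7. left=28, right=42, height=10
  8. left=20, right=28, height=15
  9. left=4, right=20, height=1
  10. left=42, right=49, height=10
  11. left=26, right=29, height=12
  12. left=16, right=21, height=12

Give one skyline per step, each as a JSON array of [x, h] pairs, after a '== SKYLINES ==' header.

== SKYLINES ==
[[4,9],[11,0]]
[[4,9],[11,0]]
[[4,9],[11,16],[15,0]]
[[4,9],[11,16],[15,0]]
[[4,9],[11,16],[15,0],[16,13],[17,0]]
[[4,9],[11,16],[15,0],[16,13],[17,0],[42,15],[49,0]]
[[4,9],[11,16],[15,0],[16,13],[17,0],[28,10],[42,15],[49,0]]
[[4,9],[11,16],[15,0],[16,13],[17,0],[20,15],[28,10],[42,15],[49,0]]
[[4,9],[11,16],[15,1],[16,13],[17,1],[20,15],[28,10],[42,15],[49,0]]
[[4,9],[11,16],[15,1],[16,13],[17,1],[20,15],[28,10],[42,15],[49,0]]
[[4,9],[11,16],[15,1],[16,13],[17,1],[20,15],[28,12],[29,10],[42,15],[49,0]]
[[4,9],[11,16],[15,1],[16,13],[17,12],[20,15],[28,12],[29,10],[42,15],[49,0]]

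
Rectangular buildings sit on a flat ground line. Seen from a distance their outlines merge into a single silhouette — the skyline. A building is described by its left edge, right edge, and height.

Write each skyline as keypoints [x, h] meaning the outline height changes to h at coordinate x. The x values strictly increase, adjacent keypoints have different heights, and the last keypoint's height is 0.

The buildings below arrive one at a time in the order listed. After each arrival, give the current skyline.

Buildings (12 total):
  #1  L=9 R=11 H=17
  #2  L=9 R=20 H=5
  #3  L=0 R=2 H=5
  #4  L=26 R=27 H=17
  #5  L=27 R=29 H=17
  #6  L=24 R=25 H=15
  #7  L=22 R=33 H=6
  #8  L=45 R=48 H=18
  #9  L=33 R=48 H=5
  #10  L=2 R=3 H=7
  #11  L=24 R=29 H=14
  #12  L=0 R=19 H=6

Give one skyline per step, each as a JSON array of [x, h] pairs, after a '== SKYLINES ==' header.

== SKYLINES ==
[[9,17],[11,0]]
[[9,17],[11,5],[20,0]]
[[0,5],[2,0],[9,17],[11,5],[20,0]]
[[0,5],[2,0],[9,17],[11,5],[20,0],[26,17],[27,0]]
[[0,5],[2,0],[9,17],[11,5],[20,0],[26,17],[29,0]]
[[0,5],[2,0],[9,17],[11,5],[20,0],[24,15],[25,0],[26,17],[29,0]]
[[0,5],[2,0],[9,17],[11,5],[20,0],[22,6],[24,15],[25,6],[26,17],[29,6],[33,0]]
[[0,5],[2,0],[9,17],[11,5],[20,0],[22,6],[24,15],[25,6],[26,17],[29,6],[33,0],[45,18],[48,0]]
[[0,5],[2,0],[9,17],[11,5],[20,0],[22,6],[24,15],[25,6],[26,17],[29,6],[33,5],[45,18],[48,0]]
[[0,5],[2,7],[3,0],[9,17],[11,5],[20,0],[22,6],[24,15],[25,6],[26,17],[29,6],[33,5],[45,18],[48,0]]
[[0,5],[2,7],[3,0],[9,17],[11,5],[20,0],[22,6],[24,15],[25,14],[26,17],[29,6],[33,5],[45,18],[48,0]]
[[0,6],[2,7],[3,6],[9,17],[11,6],[19,5],[20,0],[22,6],[24,15],[25,14],[26,17],[29,6],[33,5],[45,18],[48,0]]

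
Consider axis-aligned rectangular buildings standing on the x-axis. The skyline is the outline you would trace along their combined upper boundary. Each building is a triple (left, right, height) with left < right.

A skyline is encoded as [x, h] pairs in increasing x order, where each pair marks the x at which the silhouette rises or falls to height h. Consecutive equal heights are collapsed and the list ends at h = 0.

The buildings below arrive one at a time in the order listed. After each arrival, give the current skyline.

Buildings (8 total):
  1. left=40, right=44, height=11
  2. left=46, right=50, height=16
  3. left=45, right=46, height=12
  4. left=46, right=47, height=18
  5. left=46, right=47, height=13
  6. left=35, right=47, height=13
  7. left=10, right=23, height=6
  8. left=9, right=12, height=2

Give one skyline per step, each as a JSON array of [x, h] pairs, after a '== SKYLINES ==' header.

== SKYLINES ==
[[40,11],[44,0]]
[[40,11],[44,0],[46,16],[50,0]]
[[40,11],[44,0],[45,12],[46,16],[50,0]]
[[40,11],[44,0],[45,12],[46,18],[47,16],[50,0]]
[[40,11],[44,0],[45,12],[46,18],[47,16],[50,0]]
[[35,13],[46,18],[47,16],[50,0]]
[[10,6],[23,0],[35,13],[46,18],[47,16],[50,0]]
[[9,2],[10,6],[23,0],[35,13],[46,18],[47,16],[50,0]]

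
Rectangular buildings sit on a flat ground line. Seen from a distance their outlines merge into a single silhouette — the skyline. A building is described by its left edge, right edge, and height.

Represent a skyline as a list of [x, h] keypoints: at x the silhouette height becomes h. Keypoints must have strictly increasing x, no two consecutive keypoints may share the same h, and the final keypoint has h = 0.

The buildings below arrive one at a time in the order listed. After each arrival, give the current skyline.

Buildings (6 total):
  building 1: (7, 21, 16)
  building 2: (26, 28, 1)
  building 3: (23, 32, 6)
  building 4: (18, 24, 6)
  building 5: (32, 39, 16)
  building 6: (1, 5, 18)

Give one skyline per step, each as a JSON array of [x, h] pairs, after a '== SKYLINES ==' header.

== SKYLINES ==
[[7,16],[21,0]]
[[7,16],[21,0],[26,1],[28,0]]
[[7,16],[21,0],[23,6],[32,0]]
[[7,16],[21,6],[32,0]]
[[7,16],[21,6],[32,16],[39,0]]
[[1,18],[5,0],[7,16],[21,6],[32,16],[39,0]]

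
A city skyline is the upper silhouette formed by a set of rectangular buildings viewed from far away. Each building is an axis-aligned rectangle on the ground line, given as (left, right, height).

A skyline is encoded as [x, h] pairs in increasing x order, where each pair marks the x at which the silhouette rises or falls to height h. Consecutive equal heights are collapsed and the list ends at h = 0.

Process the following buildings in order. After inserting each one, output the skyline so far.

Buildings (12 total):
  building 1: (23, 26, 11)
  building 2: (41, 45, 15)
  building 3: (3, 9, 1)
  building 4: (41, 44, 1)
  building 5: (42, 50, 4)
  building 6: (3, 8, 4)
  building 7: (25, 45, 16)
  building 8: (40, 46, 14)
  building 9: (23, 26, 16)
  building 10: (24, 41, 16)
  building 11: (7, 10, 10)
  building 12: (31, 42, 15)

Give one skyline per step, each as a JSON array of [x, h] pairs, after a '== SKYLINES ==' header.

== SKYLINES ==
[[23,11],[26,0]]
[[23,11],[26,0],[41,15],[45,0]]
[[3,1],[9,0],[23,11],[26,0],[41,15],[45,0]]
[[3,1],[9,0],[23,11],[26,0],[41,15],[45,0]]
[[3,1],[9,0],[23,11],[26,0],[41,15],[45,4],[50,0]]
[[3,4],[8,1],[9,0],[23,11],[26,0],[41,15],[45,4],[50,0]]
[[3,4],[8,1],[9,0],[23,11],[25,16],[45,4],[50,0]]
[[3,4],[8,1],[9,0],[23,11],[25,16],[45,14],[46,4],[50,0]]
[[3,4],[8,1],[9,0],[23,16],[45,14],[46,4],[50,0]]
[[3,4],[8,1],[9,0],[23,16],[45,14],[46,4],[50,0]]
[[3,4],[7,10],[10,0],[23,16],[45,14],[46,4],[50,0]]
[[3,4],[7,10],[10,0],[23,16],[45,14],[46,4],[50,0]]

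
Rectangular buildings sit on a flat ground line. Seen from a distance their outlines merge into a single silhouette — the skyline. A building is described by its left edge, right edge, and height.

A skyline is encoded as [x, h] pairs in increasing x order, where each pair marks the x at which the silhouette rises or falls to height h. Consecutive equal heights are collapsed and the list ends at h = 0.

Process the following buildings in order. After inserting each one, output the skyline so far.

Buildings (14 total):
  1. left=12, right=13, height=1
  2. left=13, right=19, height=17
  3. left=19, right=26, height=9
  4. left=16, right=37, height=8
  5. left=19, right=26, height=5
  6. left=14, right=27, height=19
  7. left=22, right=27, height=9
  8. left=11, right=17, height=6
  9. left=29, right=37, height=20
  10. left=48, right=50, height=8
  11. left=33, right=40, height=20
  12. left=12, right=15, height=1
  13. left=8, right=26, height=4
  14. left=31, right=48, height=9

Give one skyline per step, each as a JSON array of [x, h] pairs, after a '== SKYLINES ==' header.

== SKYLINES ==
[[12,1],[13,0]]
[[12,1],[13,17],[19,0]]
[[12,1],[13,17],[19,9],[26,0]]
[[12,1],[13,17],[19,9],[26,8],[37,0]]
[[12,1],[13,17],[19,9],[26,8],[37,0]]
[[12,1],[13,17],[14,19],[27,8],[37,0]]
[[12,1],[13,17],[14,19],[27,8],[37,0]]
[[11,6],[13,17],[14,19],[27,8],[37,0]]
[[11,6],[13,17],[14,19],[27,8],[29,20],[37,0]]
[[11,6],[13,17],[14,19],[27,8],[29,20],[37,0],[48,8],[50,0]]
[[11,6],[13,17],[14,19],[27,8],[29,20],[40,0],[48,8],[50,0]]
[[11,6],[13,17],[14,19],[27,8],[29,20],[40,0],[48,8],[50,0]]
[[8,4],[11,6],[13,17],[14,19],[27,8],[29,20],[40,0],[48,8],[50,0]]
[[8,4],[11,6],[13,17],[14,19],[27,8],[29,20],[40,9],[48,8],[50,0]]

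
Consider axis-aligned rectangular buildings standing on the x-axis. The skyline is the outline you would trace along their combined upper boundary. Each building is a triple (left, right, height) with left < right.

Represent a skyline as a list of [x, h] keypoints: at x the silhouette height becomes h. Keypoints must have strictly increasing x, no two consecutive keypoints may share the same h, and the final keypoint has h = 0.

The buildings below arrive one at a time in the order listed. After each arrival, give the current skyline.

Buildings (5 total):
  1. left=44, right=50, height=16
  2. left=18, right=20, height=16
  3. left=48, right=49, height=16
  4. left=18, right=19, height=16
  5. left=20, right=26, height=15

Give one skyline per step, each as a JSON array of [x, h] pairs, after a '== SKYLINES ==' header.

== SKYLINES ==
[[44,16],[50,0]]
[[18,16],[20,0],[44,16],[50,0]]
[[18,16],[20,0],[44,16],[50,0]]
[[18,16],[20,0],[44,16],[50,0]]
[[18,16],[20,15],[26,0],[44,16],[50,0]]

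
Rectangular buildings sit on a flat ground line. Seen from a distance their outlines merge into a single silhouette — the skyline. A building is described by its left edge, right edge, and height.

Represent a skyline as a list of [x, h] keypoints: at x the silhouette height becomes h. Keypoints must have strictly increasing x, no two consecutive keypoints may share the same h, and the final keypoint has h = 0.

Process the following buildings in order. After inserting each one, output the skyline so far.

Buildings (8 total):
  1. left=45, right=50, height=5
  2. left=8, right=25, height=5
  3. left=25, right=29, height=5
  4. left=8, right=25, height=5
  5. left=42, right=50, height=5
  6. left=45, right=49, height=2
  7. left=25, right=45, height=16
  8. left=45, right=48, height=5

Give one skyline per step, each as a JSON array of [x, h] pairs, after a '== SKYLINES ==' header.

== SKYLINES ==
[[45,5],[50,0]]
[[8,5],[25,0],[45,5],[50,0]]
[[8,5],[29,0],[45,5],[50,0]]
[[8,5],[29,0],[45,5],[50,0]]
[[8,5],[29,0],[42,5],[50,0]]
[[8,5],[29,0],[42,5],[50,0]]
[[8,5],[25,16],[45,5],[50,0]]
[[8,5],[25,16],[45,5],[50,0]]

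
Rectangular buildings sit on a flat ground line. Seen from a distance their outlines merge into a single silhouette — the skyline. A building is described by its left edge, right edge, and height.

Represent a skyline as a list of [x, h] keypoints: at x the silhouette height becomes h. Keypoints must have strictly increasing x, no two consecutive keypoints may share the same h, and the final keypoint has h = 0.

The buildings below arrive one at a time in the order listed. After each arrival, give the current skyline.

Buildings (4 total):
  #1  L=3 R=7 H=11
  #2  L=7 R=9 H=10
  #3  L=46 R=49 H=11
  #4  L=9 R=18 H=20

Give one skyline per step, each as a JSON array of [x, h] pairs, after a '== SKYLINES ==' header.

== SKYLINES ==
[[3,11],[7,0]]
[[3,11],[7,10],[9,0]]
[[3,11],[7,10],[9,0],[46,11],[49,0]]
[[3,11],[7,10],[9,20],[18,0],[46,11],[49,0]]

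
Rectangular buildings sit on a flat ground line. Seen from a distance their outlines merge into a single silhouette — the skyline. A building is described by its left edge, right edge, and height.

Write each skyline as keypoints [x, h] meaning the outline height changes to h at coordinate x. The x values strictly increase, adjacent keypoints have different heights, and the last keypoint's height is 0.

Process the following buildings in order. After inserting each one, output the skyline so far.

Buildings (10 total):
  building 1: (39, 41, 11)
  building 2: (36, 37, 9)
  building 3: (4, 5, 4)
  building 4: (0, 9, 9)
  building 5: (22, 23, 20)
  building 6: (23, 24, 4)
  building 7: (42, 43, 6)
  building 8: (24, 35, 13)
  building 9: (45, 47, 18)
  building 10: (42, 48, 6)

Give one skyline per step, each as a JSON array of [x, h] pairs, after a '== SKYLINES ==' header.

== SKYLINES ==
[[39,11],[41,0]]
[[36,9],[37,0],[39,11],[41,0]]
[[4,4],[5,0],[36,9],[37,0],[39,11],[41,0]]
[[0,9],[9,0],[36,9],[37,0],[39,11],[41,0]]
[[0,9],[9,0],[22,20],[23,0],[36,9],[37,0],[39,11],[41,0]]
[[0,9],[9,0],[22,20],[23,4],[24,0],[36,9],[37,0],[39,11],[41,0]]
[[0,9],[9,0],[22,20],[23,4],[24,0],[36,9],[37,0],[39,11],[41,0],[42,6],[43,0]]
[[0,9],[9,0],[22,20],[23,4],[24,13],[35,0],[36,9],[37,0],[39,11],[41,0],[42,6],[43,0]]
[[0,9],[9,0],[22,20],[23,4],[24,13],[35,0],[36,9],[37,0],[39,11],[41,0],[42,6],[43,0],[45,18],[47,0]]
[[0,9],[9,0],[22,20],[23,4],[24,13],[35,0],[36,9],[37,0],[39,11],[41,0],[42,6],[45,18],[47,6],[48,0]]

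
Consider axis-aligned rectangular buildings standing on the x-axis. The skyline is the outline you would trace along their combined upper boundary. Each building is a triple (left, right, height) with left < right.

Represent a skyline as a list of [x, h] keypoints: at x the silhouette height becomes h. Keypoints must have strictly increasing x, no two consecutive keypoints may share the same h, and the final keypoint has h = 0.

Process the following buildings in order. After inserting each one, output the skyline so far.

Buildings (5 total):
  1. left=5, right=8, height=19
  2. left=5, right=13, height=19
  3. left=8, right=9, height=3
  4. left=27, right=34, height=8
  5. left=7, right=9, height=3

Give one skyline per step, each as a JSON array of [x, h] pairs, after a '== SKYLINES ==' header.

== SKYLINES ==
[[5,19],[8,0]]
[[5,19],[13,0]]
[[5,19],[13,0]]
[[5,19],[13,0],[27,8],[34,0]]
[[5,19],[13,0],[27,8],[34,0]]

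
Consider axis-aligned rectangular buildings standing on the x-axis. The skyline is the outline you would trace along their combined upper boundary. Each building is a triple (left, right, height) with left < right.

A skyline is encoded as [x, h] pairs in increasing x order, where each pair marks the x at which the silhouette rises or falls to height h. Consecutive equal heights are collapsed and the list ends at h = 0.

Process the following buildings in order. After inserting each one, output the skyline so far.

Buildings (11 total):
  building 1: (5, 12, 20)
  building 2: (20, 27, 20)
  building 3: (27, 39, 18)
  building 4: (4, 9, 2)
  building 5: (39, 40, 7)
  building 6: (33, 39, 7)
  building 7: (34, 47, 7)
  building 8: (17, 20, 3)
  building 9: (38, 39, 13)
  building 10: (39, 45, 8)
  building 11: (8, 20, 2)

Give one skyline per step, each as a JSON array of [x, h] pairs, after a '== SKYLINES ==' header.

== SKYLINES ==
[[5,20],[12,0]]
[[5,20],[12,0],[20,20],[27,0]]
[[5,20],[12,0],[20,20],[27,18],[39,0]]
[[4,2],[5,20],[12,0],[20,20],[27,18],[39,0]]
[[4,2],[5,20],[12,0],[20,20],[27,18],[39,7],[40,0]]
[[4,2],[5,20],[12,0],[20,20],[27,18],[39,7],[40,0]]
[[4,2],[5,20],[12,0],[20,20],[27,18],[39,7],[47,0]]
[[4,2],[5,20],[12,0],[17,3],[20,20],[27,18],[39,7],[47,0]]
[[4,2],[5,20],[12,0],[17,3],[20,20],[27,18],[39,7],[47,0]]
[[4,2],[5,20],[12,0],[17,3],[20,20],[27,18],[39,8],[45,7],[47,0]]
[[4,2],[5,20],[12,2],[17,3],[20,20],[27,18],[39,8],[45,7],[47,0]]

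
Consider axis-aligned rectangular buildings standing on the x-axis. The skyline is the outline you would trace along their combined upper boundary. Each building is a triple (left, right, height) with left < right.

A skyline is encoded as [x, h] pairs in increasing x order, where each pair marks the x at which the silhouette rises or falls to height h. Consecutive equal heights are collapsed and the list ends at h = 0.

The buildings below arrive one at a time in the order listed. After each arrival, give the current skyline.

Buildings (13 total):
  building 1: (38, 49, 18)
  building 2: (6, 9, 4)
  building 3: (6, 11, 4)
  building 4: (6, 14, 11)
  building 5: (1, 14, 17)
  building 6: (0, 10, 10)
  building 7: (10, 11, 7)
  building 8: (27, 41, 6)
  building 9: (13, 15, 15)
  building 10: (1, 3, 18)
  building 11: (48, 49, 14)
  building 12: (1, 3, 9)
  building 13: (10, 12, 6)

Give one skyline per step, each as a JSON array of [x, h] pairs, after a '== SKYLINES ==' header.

== SKYLINES ==
[[38,18],[49,0]]
[[6,4],[9,0],[38,18],[49,0]]
[[6,4],[11,0],[38,18],[49,0]]
[[6,11],[14,0],[38,18],[49,0]]
[[1,17],[14,0],[38,18],[49,0]]
[[0,10],[1,17],[14,0],[38,18],[49,0]]
[[0,10],[1,17],[14,0],[38,18],[49,0]]
[[0,10],[1,17],[14,0],[27,6],[38,18],[49,0]]
[[0,10],[1,17],[14,15],[15,0],[27,6],[38,18],[49,0]]
[[0,10],[1,18],[3,17],[14,15],[15,0],[27,6],[38,18],[49,0]]
[[0,10],[1,18],[3,17],[14,15],[15,0],[27,6],[38,18],[49,0]]
[[0,10],[1,18],[3,17],[14,15],[15,0],[27,6],[38,18],[49,0]]
[[0,10],[1,18],[3,17],[14,15],[15,0],[27,6],[38,18],[49,0]]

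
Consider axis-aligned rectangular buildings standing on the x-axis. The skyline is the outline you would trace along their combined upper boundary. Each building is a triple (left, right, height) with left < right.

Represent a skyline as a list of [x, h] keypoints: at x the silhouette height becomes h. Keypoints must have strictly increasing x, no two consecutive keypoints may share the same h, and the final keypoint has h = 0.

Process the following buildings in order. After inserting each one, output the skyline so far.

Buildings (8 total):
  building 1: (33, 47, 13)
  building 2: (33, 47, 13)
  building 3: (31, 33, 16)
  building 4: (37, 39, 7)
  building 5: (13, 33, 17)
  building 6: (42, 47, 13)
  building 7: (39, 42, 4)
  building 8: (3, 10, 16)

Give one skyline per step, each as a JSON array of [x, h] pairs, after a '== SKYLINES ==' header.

== SKYLINES ==
[[33,13],[47,0]]
[[33,13],[47,0]]
[[31,16],[33,13],[47,0]]
[[31,16],[33,13],[47,0]]
[[13,17],[33,13],[47,0]]
[[13,17],[33,13],[47,0]]
[[13,17],[33,13],[47,0]]
[[3,16],[10,0],[13,17],[33,13],[47,0]]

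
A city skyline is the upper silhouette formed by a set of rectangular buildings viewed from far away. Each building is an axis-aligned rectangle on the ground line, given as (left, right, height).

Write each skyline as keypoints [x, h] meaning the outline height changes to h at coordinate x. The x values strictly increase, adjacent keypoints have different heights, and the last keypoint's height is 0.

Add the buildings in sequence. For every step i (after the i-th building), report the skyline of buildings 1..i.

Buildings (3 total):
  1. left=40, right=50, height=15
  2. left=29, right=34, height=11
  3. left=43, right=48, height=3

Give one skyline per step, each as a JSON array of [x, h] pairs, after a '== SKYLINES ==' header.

== SKYLINES ==
[[40,15],[50,0]]
[[29,11],[34,0],[40,15],[50,0]]
[[29,11],[34,0],[40,15],[50,0]]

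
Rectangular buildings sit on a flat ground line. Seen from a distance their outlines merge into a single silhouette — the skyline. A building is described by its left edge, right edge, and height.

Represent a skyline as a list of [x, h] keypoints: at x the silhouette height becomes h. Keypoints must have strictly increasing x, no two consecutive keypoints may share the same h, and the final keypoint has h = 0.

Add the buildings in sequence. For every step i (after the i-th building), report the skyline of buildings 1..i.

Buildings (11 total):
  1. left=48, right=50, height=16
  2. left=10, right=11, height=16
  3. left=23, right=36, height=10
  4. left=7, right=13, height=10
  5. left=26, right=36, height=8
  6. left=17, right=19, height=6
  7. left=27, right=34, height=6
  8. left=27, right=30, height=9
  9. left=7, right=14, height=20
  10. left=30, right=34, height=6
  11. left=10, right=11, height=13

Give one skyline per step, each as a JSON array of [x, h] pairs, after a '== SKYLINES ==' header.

== SKYLINES ==
[[48,16],[50,0]]
[[10,16],[11,0],[48,16],[50,0]]
[[10,16],[11,0],[23,10],[36,0],[48,16],[50,0]]
[[7,10],[10,16],[11,10],[13,0],[23,10],[36,0],[48,16],[50,0]]
[[7,10],[10,16],[11,10],[13,0],[23,10],[36,0],[48,16],[50,0]]
[[7,10],[10,16],[11,10],[13,0],[17,6],[19,0],[23,10],[36,0],[48,16],[50,0]]
[[7,10],[10,16],[11,10],[13,0],[17,6],[19,0],[23,10],[36,0],[48,16],[50,0]]
[[7,10],[10,16],[11,10],[13,0],[17,6],[19,0],[23,10],[36,0],[48,16],[50,0]]
[[7,20],[14,0],[17,6],[19,0],[23,10],[36,0],[48,16],[50,0]]
[[7,20],[14,0],[17,6],[19,0],[23,10],[36,0],[48,16],[50,0]]
[[7,20],[14,0],[17,6],[19,0],[23,10],[36,0],[48,16],[50,0]]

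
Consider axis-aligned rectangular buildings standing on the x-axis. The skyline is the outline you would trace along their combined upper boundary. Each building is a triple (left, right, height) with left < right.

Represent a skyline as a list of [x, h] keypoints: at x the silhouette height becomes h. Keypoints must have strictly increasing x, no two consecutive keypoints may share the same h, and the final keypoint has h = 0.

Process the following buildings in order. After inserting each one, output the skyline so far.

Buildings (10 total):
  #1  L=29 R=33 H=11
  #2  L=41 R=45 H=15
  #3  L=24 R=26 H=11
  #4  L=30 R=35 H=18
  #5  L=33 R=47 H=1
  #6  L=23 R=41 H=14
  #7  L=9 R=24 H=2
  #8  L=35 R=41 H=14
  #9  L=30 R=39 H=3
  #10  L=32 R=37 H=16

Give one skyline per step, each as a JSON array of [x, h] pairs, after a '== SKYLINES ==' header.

== SKYLINES ==
[[29,11],[33,0]]
[[29,11],[33,0],[41,15],[45,0]]
[[24,11],[26,0],[29,11],[33,0],[41,15],[45,0]]
[[24,11],[26,0],[29,11],[30,18],[35,0],[41,15],[45,0]]
[[24,11],[26,0],[29,11],[30,18],[35,1],[41,15],[45,1],[47,0]]
[[23,14],[30,18],[35,14],[41,15],[45,1],[47,0]]
[[9,2],[23,14],[30,18],[35,14],[41,15],[45,1],[47,0]]
[[9,2],[23,14],[30,18],[35,14],[41,15],[45,1],[47,0]]
[[9,2],[23,14],[30,18],[35,14],[41,15],[45,1],[47,0]]
[[9,2],[23,14],[30,18],[35,16],[37,14],[41,15],[45,1],[47,0]]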